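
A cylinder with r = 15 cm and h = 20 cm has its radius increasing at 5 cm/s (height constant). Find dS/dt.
500π cm²/s

S = 2πrh + 2πr² (lateral + bases)
dS/dt = (2πh + 4πr)·dr/dt = (2π·20 + 4π·15)·5
= 500π cm²/s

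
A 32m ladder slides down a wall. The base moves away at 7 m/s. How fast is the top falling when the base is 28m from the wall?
49√15/15 ≈ 12.65 m/s

x² + y² = 32²
2x·dx/dt + 2y·dy/dt = 0
dy/dt = -x/y · dx/dt = -28/(4√15) · 7 = -49√15/15 m/s
The top is descending at 49√15/15 ≈ 12.65 m/s.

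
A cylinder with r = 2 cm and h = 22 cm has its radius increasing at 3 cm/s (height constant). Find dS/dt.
156π cm²/s

S = 2πrh + 2πr² (lateral + bases)
dS/dt = (2πh + 4πr)·dr/dt = (2π·22 + 4π·2)·3
= 156π cm²/s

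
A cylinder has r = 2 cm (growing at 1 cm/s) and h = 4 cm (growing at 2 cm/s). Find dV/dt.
24π cm³/s

V = πr²h
dV/dt = 2πrh·dr/dt + πr²·dh/dt
= 2π(2)(4)(1) + π(2)²(2)
= 24π cm³/s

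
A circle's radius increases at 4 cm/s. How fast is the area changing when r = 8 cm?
64π cm²/s

A = πr²
dA/dt = 2πr · dr/dt = 2π(8)(4) = 64π cm²/s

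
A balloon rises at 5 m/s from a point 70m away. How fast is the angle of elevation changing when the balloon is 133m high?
0.015494 rad/s

tan(θ) = y/70
sec²(θ) · dθ/dt = (1/70) · dy/dt
dθ/dt = cos²(θ)/70 · 5 = 70/(70² + 133²) · 5
dθ/dt = 0.015494 rad/s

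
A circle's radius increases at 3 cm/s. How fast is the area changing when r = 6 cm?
36π cm²/s

A = πr²
dA/dt = 2πr · dr/dt = 2π(6)(3) = 36π cm²/s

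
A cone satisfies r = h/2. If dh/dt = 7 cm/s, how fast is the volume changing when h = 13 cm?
1183π/4 cm³/s

V = (1/3)π(h/2)²h = πh³/12
dV/dt = πh²/4 · 7
At h = 13: dV/dt = 1183π/4 cm³/s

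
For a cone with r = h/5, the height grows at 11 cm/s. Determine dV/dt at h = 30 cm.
396π cm³/s

V = (1/3)π(h/5)²h = πh³/75
dV/dt = πh²/25 · 11
At h = 30: dV/dt = 396π cm³/s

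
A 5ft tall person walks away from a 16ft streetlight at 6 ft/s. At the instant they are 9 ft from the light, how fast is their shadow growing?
30/11 ft/s

By similar triangles: 16/(x+s) = 5/s
Solving: s = 5x/11
ds/dt = 5/11 · dx/dt = 5/11 · 6 = 30/11 ft/s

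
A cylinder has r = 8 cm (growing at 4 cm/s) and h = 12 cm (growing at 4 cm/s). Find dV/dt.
1024π cm³/s

V = πr²h
dV/dt = 2πrh·dr/dt + πr²·dh/dt
= 2π(8)(12)(4) + π(8)²(4)
= 1024π cm³/s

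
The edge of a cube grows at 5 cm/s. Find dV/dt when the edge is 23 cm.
7935 cm³/s

V = s³
dV/dt = 3s² · ds/dt = 3·23²·5 = 7935 cm³/s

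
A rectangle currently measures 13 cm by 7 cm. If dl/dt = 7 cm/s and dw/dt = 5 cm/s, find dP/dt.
24 cm/s

P = 2(l + w)
dP/dt = 2(dl/dt + dw/dt) = 2(7 + 5) = 24 cm/s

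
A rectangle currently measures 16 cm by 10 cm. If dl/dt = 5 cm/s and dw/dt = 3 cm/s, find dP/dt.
16 cm/s

P = 2(l + w)
dP/dt = 2(dl/dt + dw/dt) = 2(5 + 3) = 16 cm/s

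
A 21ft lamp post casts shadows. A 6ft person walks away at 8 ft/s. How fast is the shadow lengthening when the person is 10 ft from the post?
16/5 ft/s

By similar triangles: 21/(x+s) = 6/s
Solving: s = 6x/15
ds/dt = 6/15 · dx/dt = 2/5 · 8 = 16/5 ft/s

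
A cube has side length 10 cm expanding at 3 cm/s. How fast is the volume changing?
900 cm³/s

V = s³
dV/dt = 3s² · ds/dt = 3·10²·3 = 900 cm³/s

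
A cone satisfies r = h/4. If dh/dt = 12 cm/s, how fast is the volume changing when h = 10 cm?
75π cm³/s

V = (1/3)π(h/4)²h = πh³/48
dV/dt = πh²/16 · 12
At h = 10: dV/dt = 75π cm³/s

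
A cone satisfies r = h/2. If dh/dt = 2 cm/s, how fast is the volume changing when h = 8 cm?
32π cm³/s

V = (1/3)π(h/2)²h = πh³/12
dV/dt = πh²/4 · 2
At h = 8: dV/dt = 32π cm³/s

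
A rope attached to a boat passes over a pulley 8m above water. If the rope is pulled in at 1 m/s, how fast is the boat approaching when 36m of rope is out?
9√77/77 ≈ 1.026 m/s

rope² = x² + 8²
x = √(36² - 8²) = 4√77
dx/dt = (rope/x) · d(rope)/dt = (36/(4√77)) · (-1) = -9√77/77 m/s
The boat approaches at 9√77/77 ≈ 1.026 m/s.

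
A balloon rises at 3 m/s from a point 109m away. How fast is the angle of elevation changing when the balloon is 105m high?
0.014276 rad/s

tan(θ) = y/109
sec²(θ) · dθ/dt = (1/109) · dy/dt
dθ/dt = cos²(θ)/109 · 3 = 109/(109² + 105²) · 3
dθ/dt = 0.014276 rad/s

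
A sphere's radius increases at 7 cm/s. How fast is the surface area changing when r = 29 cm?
1624π cm²/s

S = 4πr²
dS/dt = dS/dr · dr/dt = 8πr · 7
At r = 29: dS/dt = 1624π cm²/s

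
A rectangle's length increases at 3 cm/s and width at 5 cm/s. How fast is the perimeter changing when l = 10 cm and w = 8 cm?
16 cm/s

P = 2(l + w)
dP/dt = 2(dl/dt + dw/dt) = 2(3 + 5) = 16 cm/s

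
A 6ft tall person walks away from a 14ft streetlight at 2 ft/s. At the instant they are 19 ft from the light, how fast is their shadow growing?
3/2 ft/s

By similar triangles: 14/(x+s) = 6/s
Solving: s = 6x/8
ds/dt = 6/8 · dx/dt = 3/4 · 2 = 3/2 ft/s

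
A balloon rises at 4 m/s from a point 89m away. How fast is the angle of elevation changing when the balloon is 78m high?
0.025419 rad/s

tan(θ) = y/89
sec²(θ) · dθ/dt = (1/89) · dy/dt
dθ/dt = cos²(θ)/89 · 4 = 89/(89² + 78²) · 4
dθ/dt = 0.025419 rad/s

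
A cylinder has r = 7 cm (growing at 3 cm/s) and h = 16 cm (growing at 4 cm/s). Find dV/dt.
868π cm³/s

V = πr²h
dV/dt = 2πrh·dr/dt + πr²·dh/dt
= 2π(7)(16)(3) + π(7)²(4)
= 868π cm³/s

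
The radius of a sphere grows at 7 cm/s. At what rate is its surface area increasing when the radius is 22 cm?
1232π cm²/s

S = 4πr²
dS/dt = dS/dr · dr/dt = 8πr · 7
At r = 22: dS/dt = 1232π cm²/s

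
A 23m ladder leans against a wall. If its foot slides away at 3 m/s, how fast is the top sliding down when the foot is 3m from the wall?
9√130/260 ≈ 0.3947 m/s

x² + y² = 23²
2x·dx/dt + 2y·dy/dt = 0
dy/dt = -x/y · dx/dt = -3/(2√130) · 3 = -9√130/260 m/s
The top is descending at 9√130/260 ≈ 0.3947 m/s.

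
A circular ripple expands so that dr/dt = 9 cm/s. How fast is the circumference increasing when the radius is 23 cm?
18π cm/s

C = 2πr
dC/dt = 2π · dr/dt = 2π · 9 = 18π cm/s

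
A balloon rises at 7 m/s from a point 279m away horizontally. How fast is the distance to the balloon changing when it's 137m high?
959√96610/96610 ≈ 3.085 m/s

z² = 279² + y²
z = √(279² + 137²) = √96610
dz/dt = y/z · dy/dt = 137/√96610 · 7 = 959√96610/96610 ≈ 3.085 m/s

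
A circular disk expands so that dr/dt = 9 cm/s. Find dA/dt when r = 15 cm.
270π cm²/s

A = πr²
dA/dt = 2πr · dr/dt = 2π(15)(9) = 270π cm²/s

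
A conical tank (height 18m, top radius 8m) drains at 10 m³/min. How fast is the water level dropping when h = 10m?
81/(160π) ≈ 0.1611 m/min

r/h = 8/18, so r = (4/9)h
V = (1/3)πr²h = (1/3)π((4/9)h)²h = (16/243)πh³
dV/dh = (16/81)πh²
dh/dt = (dV/dt)/(dV/dh) = -10/((16/81)π·10²) = -81/(160π) m/min
The level is dropping at 81/(160π) ≈ 0.1611 m/min.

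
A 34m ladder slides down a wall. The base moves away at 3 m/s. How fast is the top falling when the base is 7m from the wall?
7√123/123 ≈ 0.6312 m/s

x² + y² = 34²
2x·dx/dt + 2y·dy/dt = 0
dy/dt = -x/y · dx/dt = -7/(3√123) · 3 = -7√123/123 m/s
The top is descending at 7√123/123 ≈ 0.6312 m/s.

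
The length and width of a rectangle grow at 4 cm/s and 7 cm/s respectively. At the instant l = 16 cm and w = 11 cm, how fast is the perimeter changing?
22 cm/s

P = 2(l + w)
dP/dt = 2(dl/dt + dw/dt) = 2(4 + 7) = 22 cm/s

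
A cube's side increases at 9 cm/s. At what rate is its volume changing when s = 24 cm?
15552 cm³/s

V = s³
dV/dt = 3s² · ds/dt = 3·24²·9 = 15552 cm³/s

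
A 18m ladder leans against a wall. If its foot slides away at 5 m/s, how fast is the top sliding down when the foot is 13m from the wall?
13√155/31 ≈ 5.221 m/s

x² + y² = 18²
2x·dx/dt + 2y·dy/dt = 0
dy/dt = -x/y · dx/dt = -13/√155 · 5 = -13√155/31 m/s
The top is descending at 13√155/31 ≈ 5.221 m/s.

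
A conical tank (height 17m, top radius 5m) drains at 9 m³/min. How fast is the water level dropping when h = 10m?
2601/(2500π) ≈ 0.3312 m/min

r/h = 5/17, so r = (5/17)h
V = (1/3)πr²h = (1/3)π((5/17)h)²h = (25/867)πh³
dV/dh = (25/289)πh²
dh/dt = (dV/dt)/(dV/dh) = -9/((25/289)π·10²) = -2601/(2500π) m/min
The level is dropping at 2601/(2500π) ≈ 0.3312 m/min.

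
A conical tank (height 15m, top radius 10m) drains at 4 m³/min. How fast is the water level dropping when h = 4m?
9/(16π) ≈ 0.179 m/min

r/h = 10/15, so r = (2/3)h
V = (1/3)πr²h = (1/3)π((2/3)h)²h = (4/27)πh³
dV/dh = (4/9)πh²
dh/dt = (dV/dt)/(dV/dh) = -4/((4/9)π·4²) = -9/(16π) m/min
The level is dropping at 9/(16π) ≈ 0.179 m/min.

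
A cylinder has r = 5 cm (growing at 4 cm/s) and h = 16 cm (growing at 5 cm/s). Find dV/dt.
765π cm³/s

V = πr²h
dV/dt = 2πrh·dr/dt + πr²·dh/dt
= 2π(5)(16)(4) + π(5)²(5)
= 765π cm³/s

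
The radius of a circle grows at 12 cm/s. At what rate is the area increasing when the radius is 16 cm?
384π cm²/s

A = πr²
dA/dt = 2πr · dr/dt = 2π(16)(12) = 384π cm²/s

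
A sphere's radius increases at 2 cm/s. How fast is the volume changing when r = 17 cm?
2312π cm³/s

V = (4/3)πr³
dV/dt = dV/dr · dr/dt = 4πr² · 2
At r = 17: dV/dt = 2312π cm³/s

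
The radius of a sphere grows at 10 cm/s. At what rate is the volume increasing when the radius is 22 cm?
19360π cm³/s

V = (4/3)πr³
dV/dt = dV/dr · dr/dt = 4πr² · 10
At r = 22: dV/dt = 19360π cm³/s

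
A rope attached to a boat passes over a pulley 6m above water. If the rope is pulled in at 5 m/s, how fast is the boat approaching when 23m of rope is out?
115√493/493 ≈ 5.179 m/s

rope² = x² + 6²
x = √(23² - 6²) = √493
dx/dt = (rope/x) · d(rope)/dt = (23/√493) · (-5) = -115√493/493 m/s
The boat approaches at 115√493/493 ≈ 5.179 m/s.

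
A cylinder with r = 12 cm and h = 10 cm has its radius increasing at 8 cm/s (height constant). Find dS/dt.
544π cm²/s

S = 2πrh + 2πr² (lateral + bases)
dS/dt = (2πh + 4πr)·dr/dt = (2π·10 + 4π·12)·8
= 544π cm²/s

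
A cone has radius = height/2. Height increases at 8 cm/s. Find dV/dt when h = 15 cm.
450π cm³/s

V = (1/3)π(h/2)²h = πh³/12
dV/dt = πh²/4 · 8
At h = 15: dV/dt = 450π cm³/s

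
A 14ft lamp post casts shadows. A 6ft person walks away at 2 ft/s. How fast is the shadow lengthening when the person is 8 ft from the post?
3/2 ft/s

By similar triangles: 14/(x+s) = 6/s
Solving: s = 6x/8
ds/dt = 6/8 · dx/dt = 3/4 · 2 = 3/2 ft/s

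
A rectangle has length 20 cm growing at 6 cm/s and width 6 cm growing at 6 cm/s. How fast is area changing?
156 cm²/s

A = lw
dA/dt = w·dl/dt + l·dw/dt = 6·6 + 20·6 = 156 cm²/s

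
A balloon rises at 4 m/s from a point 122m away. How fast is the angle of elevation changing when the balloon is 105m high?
0.018835 rad/s

tan(θ) = y/122
sec²(θ) · dθ/dt = (1/122) · dy/dt
dθ/dt = cos²(θ)/122 · 4 = 122/(122² + 105²) · 4
dθ/dt = 0.018835 rad/s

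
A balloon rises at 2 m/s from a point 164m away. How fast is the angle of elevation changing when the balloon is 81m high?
0.009804 rad/s

tan(θ) = y/164
sec²(θ) · dθ/dt = (1/164) · dy/dt
dθ/dt = cos²(θ)/164 · 2 = 164/(164² + 81²) · 2
dθ/dt = 0.009804 rad/s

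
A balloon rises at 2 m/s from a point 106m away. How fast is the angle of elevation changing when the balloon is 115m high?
0.008667 rad/s

tan(θ) = y/106
sec²(θ) · dθ/dt = (1/106) · dy/dt
dθ/dt = cos²(θ)/106 · 2 = 106/(106² + 115²) · 2
dθ/dt = 0.008667 rad/s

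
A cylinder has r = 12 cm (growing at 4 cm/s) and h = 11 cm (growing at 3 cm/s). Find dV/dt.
1488π cm³/s

V = πr²h
dV/dt = 2πrh·dr/dt + πr²·dh/dt
= 2π(12)(11)(4) + π(12)²(3)
= 1488π cm³/s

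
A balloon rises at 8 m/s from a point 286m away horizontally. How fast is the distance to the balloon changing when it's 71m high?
568√86837/86837 ≈ 1.928 m/s

z² = 286² + y²
z = √(286² + 71²) = √86837
dz/dt = y/z · dy/dt = 71/√86837 · 8 = 568√86837/86837 ≈ 1.928 m/s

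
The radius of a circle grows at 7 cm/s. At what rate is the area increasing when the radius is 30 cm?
420π cm²/s

A = πr²
dA/dt = 2πr · dr/dt = 2π(30)(7) = 420π cm²/s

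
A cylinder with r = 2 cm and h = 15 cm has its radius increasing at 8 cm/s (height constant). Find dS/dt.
304π cm²/s

S = 2πrh + 2πr² (lateral + bases)
dS/dt = (2πh + 4πr)·dr/dt = (2π·15 + 4π·2)·8
= 304π cm²/s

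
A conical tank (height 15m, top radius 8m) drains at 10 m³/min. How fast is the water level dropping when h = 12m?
125/(512π) ≈ 0.07771 m/min

r/h = 8/15, so r = (8/15)h
V = (1/3)πr²h = (1/3)π((8/15)h)²h = (64/675)πh³
dV/dh = (64/225)πh²
dh/dt = (dV/dt)/(dV/dh) = -10/((64/225)π·12²) = -125/(512π) m/min
The level is dropping at 125/(512π) ≈ 0.07771 m/min.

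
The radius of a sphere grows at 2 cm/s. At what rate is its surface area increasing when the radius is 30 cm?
480π cm²/s

S = 4πr²
dS/dt = dS/dr · dr/dt = 8πr · 2
At r = 30: dS/dt = 480π cm²/s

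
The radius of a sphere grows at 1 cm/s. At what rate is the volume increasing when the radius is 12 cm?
576π cm³/s

V = (4/3)πr³
dV/dt = dV/dr · dr/dt = 4πr² · 1
At r = 12: dV/dt = 576π cm³/s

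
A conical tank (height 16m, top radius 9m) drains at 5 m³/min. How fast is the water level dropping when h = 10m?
64/(405π) ≈ 0.0503 m/min

r/h = 9/16, so r = (9/16)h
V = (1/3)πr²h = (1/3)π((9/16)h)²h = (27/256)πh³
dV/dh = (81/256)πh²
dh/dt = (dV/dt)/(dV/dh) = -5/((81/256)π·10²) = -64/(405π) m/min
The level is dropping at 64/(405π) ≈ 0.0503 m/min.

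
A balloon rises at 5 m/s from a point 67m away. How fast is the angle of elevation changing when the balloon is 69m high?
0.036216 rad/s

tan(θ) = y/67
sec²(θ) · dθ/dt = (1/67) · dy/dt
dθ/dt = cos²(θ)/67 · 5 = 67/(67² + 69²) · 5
dθ/dt = 0.036216 rad/s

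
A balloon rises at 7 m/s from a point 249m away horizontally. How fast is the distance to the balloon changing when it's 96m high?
224√7913/7913 ≈ 2.518 m/s

z² = 249² + y²
z = √(249² + 96²) = 3√7913
dz/dt = y/z · dy/dt = 96/(3√7913) · 7 = 224√7913/7913 ≈ 2.518 m/s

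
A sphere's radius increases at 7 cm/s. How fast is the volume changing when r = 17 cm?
8092π cm³/s

V = (4/3)πr³
dV/dt = dV/dr · dr/dt = 4πr² · 7
At r = 17: dV/dt = 8092π cm³/s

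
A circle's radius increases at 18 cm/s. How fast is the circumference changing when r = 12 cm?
36π cm/s

C = 2πr
dC/dt = 2π · dr/dt = 2π · 18 = 36π cm/s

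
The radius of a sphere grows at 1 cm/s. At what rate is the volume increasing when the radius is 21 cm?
1764π cm³/s

V = (4/3)πr³
dV/dt = dV/dr · dr/dt = 4πr² · 1
At r = 21: dV/dt = 1764π cm³/s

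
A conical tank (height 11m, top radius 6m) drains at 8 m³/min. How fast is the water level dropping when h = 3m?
242/(81π) ≈ 0.951 m/min

r/h = 6/11, so r = (6/11)h
V = (1/3)πr²h = (1/3)π((6/11)h)²h = (12/121)πh³
dV/dh = (36/121)πh²
dh/dt = (dV/dt)/(dV/dh) = -8/((36/121)π·3²) = -242/(81π) m/min
The level is dropping at 242/(81π) ≈ 0.951 m/min.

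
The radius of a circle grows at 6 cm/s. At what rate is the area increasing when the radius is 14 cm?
168π cm²/s

A = πr²
dA/dt = 2πr · dr/dt = 2π(14)(6) = 168π cm²/s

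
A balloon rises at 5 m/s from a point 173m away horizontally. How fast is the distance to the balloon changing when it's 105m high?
525√40954/40954 ≈ 2.594 m/s

z² = 173² + y²
z = √(173² + 105²) = √40954
dz/dt = y/z · dy/dt = 105/√40954 · 5 = 525√40954/40954 ≈ 2.594 m/s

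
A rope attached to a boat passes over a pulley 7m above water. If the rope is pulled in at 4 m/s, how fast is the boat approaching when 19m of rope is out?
19√78/39 ≈ 4.303 m/s

rope² = x² + 7²
x = √(19² - 7²) = 2√78
dx/dt = (rope/x) · d(rope)/dt = (19/(2√78)) · (-4) = -19√78/39 m/s
The boat approaches at 19√78/39 ≈ 4.303 m/s.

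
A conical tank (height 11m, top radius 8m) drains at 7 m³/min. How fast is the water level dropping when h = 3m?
847/(576π) ≈ 0.4681 m/min

r/h = 8/11, so r = (8/11)h
V = (1/3)πr²h = (1/3)π((8/11)h)²h = (64/363)πh³
dV/dh = (64/121)πh²
dh/dt = (dV/dt)/(dV/dh) = -7/((64/121)π·3²) = -847/(576π) m/min
The level is dropping at 847/(576π) ≈ 0.4681 m/min.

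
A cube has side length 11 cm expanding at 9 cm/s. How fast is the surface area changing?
1188 cm²/s

A = 6s²
dA/dt = 12s · ds/dt = 12·11·9 = 1188 cm²/s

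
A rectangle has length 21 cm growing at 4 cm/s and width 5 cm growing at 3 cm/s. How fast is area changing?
83 cm²/s

A = lw
dA/dt = w·dl/dt + l·dw/dt = 5·4 + 21·3 = 83 cm²/s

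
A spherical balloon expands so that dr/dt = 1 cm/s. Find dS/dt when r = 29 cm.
232π cm²/s

S = 4πr²
dS/dt = dS/dr · dr/dt = 8πr · 1
At r = 29: dS/dt = 232π cm²/s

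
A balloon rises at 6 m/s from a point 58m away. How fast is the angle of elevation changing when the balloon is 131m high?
0.016955 rad/s

tan(θ) = y/58
sec²(θ) · dθ/dt = (1/58) · dy/dt
dθ/dt = cos²(θ)/58 · 6 = 58/(58² + 131²) · 6
dθ/dt = 0.016955 rad/s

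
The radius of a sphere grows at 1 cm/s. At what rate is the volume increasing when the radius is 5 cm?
100π cm³/s

V = (4/3)πr³
dV/dt = dV/dr · dr/dt = 4πr² · 1
At r = 5: dV/dt = 100π cm³/s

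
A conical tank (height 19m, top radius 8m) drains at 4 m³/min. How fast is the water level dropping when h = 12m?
361/(2304π) ≈ 0.04987 m/min

r/h = 8/19, so r = (8/19)h
V = (1/3)πr²h = (1/3)π((8/19)h)²h = (64/1083)πh³
dV/dh = (64/361)πh²
dh/dt = (dV/dt)/(dV/dh) = -4/((64/361)π·12²) = -361/(2304π) m/min
The level is dropping at 361/(2304π) ≈ 0.04987 m/min.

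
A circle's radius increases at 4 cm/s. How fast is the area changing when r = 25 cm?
200π cm²/s

A = πr²
dA/dt = 2πr · dr/dt = 2π(25)(4) = 200π cm²/s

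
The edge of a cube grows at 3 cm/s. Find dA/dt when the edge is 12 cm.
432 cm²/s

A = 6s²
dA/dt = 12s · ds/dt = 12·12·3 = 432 cm²/s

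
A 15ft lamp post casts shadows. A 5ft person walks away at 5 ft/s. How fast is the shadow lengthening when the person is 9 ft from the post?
5/2 ft/s

By similar triangles: 15/(x+s) = 5/s
Solving: s = 5x/10
ds/dt = 5/10 · dx/dt = 1/2 · 5 = 5/2 ft/s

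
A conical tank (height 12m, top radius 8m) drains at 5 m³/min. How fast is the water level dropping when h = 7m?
45/(196π) ≈ 0.07308 m/min

r/h = 8/12, so r = (2/3)h
V = (1/3)πr²h = (1/3)π((2/3)h)²h = (4/27)πh³
dV/dh = (4/9)πh²
dh/dt = (dV/dt)/(dV/dh) = -5/((4/9)π·7²) = -45/(196π) m/min
The level is dropping at 45/(196π) ≈ 0.07308 m/min.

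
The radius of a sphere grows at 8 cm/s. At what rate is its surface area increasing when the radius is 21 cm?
1344π cm²/s

S = 4πr²
dS/dt = dS/dr · dr/dt = 8πr · 8
At r = 21: dS/dt = 1344π cm²/s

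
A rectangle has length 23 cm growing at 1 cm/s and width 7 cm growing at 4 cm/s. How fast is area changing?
99 cm²/s

A = lw
dA/dt = w·dl/dt + l·dw/dt = 7·1 + 23·4 = 99 cm²/s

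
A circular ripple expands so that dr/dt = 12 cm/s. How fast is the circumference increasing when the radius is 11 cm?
24π cm/s

C = 2πr
dC/dt = 2π · dr/dt = 2π · 12 = 24π cm/s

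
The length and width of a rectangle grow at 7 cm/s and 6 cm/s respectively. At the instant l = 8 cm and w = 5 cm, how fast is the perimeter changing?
26 cm/s

P = 2(l + w)
dP/dt = 2(dl/dt + dw/dt) = 2(7 + 6) = 26 cm/s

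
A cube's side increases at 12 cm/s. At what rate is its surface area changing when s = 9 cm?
1296 cm²/s

A = 6s²
dA/dt = 12s · ds/dt = 12·9·12 = 1296 cm²/s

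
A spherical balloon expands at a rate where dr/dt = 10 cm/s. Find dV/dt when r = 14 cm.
7840π cm³/s

V = (4/3)πr³
dV/dt = dV/dr · dr/dt = 4πr² · 10
At r = 14: dV/dt = 7840π cm³/s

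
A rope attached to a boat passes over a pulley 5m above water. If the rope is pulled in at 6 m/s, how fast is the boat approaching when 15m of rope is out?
9√2/2 ≈ 6.364 m/s

rope² = x² + 5²
x = √(15² - 5²) = 10√2
dx/dt = (rope/x) · d(rope)/dt = (15/(10√2)) · (-6) = -9√2/2 m/s
The boat approaches at 9√2/2 ≈ 6.364 m/s.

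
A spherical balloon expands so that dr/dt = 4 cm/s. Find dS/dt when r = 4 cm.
128π cm²/s

S = 4πr²
dS/dt = dS/dr · dr/dt = 8πr · 4
At r = 4: dS/dt = 128π cm²/s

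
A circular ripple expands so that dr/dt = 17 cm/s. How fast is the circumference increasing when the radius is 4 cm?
34π cm/s

C = 2πr
dC/dt = 2π · dr/dt = 2π · 17 = 34π cm/s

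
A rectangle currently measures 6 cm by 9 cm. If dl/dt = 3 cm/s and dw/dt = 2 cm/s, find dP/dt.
10 cm/s

P = 2(l + w)
dP/dt = 2(dl/dt + dw/dt) = 2(3 + 2) = 10 cm/s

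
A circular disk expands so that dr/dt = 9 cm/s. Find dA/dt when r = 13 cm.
234π cm²/s

A = πr²
dA/dt = 2πr · dr/dt = 2π(13)(9) = 234π cm²/s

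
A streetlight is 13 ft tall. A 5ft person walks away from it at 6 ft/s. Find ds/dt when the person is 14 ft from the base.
15/4 ft/s

By similar triangles: 13/(x+s) = 5/s
Solving: s = 5x/8
ds/dt = 5/8 · dx/dt = 5/8 · 6 = 15/4 ft/s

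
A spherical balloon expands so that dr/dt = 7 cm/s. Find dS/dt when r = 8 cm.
448π cm²/s

S = 4πr²
dS/dt = dS/dr · dr/dt = 8πr · 7
At r = 8: dS/dt = 448π cm²/s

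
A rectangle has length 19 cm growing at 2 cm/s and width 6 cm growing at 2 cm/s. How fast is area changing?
50 cm²/s

A = lw
dA/dt = w·dl/dt + l·dw/dt = 6·2 + 19·2 = 50 cm²/s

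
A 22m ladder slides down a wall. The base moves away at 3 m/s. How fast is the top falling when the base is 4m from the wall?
2√13/13 ≈ 0.5547 m/s

x² + y² = 22²
2x·dx/dt + 2y·dy/dt = 0
dy/dt = -x/y · dx/dt = -4/(6√13) · 3 = -2√13/13 m/s
The top is descending at 2√13/13 ≈ 0.5547 m/s.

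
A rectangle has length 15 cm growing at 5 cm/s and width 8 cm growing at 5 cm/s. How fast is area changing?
115 cm²/s

A = lw
dA/dt = w·dl/dt + l·dw/dt = 8·5 + 15·5 = 115 cm²/s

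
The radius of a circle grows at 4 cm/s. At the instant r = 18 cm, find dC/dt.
8π cm/s

C = 2πr
dC/dt = 2π · dr/dt = 2π · 4 = 8π cm/s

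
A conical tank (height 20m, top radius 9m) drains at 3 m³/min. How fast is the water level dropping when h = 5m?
16/(27π) ≈ 0.1886 m/min

r/h = 9/20, so r = (9/20)h
V = (1/3)πr²h = (1/3)π((9/20)h)²h = (27/400)πh³
dV/dh = (81/400)πh²
dh/dt = (dV/dt)/(dV/dh) = -3/((81/400)π·5²) = -16/(27π) m/min
The level is dropping at 16/(27π) ≈ 0.1886 m/min.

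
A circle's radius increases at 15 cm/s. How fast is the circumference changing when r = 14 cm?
30π cm/s

C = 2πr
dC/dt = 2π · dr/dt = 2π · 15 = 30π cm/s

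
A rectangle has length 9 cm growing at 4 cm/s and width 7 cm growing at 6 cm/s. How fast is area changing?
82 cm²/s

A = lw
dA/dt = w·dl/dt + l·dw/dt = 7·4 + 9·6 = 82 cm²/s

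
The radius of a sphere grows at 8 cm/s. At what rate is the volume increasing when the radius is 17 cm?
9248π cm³/s

V = (4/3)πr³
dV/dt = dV/dr · dr/dt = 4πr² · 8
At r = 17: dV/dt = 9248π cm³/s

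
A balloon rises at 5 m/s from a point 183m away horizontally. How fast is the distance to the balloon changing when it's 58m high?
290√36853/36853 ≈ 1.511 m/s

z² = 183² + y²
z = √(183² + 58²) = √36853
dz/dt = y/z · dy/dt = 58/√36853 · 5 = 290√36853/36853 ≈ 1.511 m/s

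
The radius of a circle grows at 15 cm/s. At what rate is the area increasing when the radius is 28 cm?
840π cm²/s

A = πr²
dA/dt = 2πr · dr/dt = 2π(28)(15) = 840π cm²/s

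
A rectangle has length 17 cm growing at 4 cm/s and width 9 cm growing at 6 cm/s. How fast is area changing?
138 cm²/s

A = lw
dA/dt = w·dl/dt + l·dw/dt = 9·4 + 17·6 = 138 cm²/s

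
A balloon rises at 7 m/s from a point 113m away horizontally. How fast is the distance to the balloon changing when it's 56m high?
392√15905/15905 ≈ 3.108 m/s

z² = 113² + y²
z = √(113² + 56²) = √15905
dz/dt = y/z · dy/dt = 56/√15905 · 7 = 392√15905/15905 ≈ 3.108 m/s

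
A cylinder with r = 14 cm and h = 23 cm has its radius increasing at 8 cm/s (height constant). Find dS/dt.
816π cm²/s

S = 2πrh + 2πr² (lateral + bases)
dS/dt = (2πh + 4πr)·dr/dt = (2π·23 + 4π·14)·8
= 816π cm²/s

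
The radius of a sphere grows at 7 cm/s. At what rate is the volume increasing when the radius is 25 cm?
17500π cm³/s

V = (4/3)πr³
dV/dt = dV/dr · dr/dt = 4πr² · 7
At r = 25: dV/dt = 17500π cm³/s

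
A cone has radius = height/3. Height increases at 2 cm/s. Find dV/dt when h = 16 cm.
512π/9 cm³/s

V = (1/3)π(h/3)²h = πh³/27
dV/dt = πh²/9 · 2
At h = 16: dV/dt = 512π/9 cm³/s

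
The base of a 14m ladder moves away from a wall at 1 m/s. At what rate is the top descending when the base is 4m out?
2√5/15 ≈ 0.2981 m/s

x² + y² = 14²
2x·dx/dt + 2y·dy/dt = 0
dy/dt = -x/y · dx/dt = -4/(6√5) · 1 = -2√5/15 m/s
The top is descending at 2√5/15 ≈ 0.2981 m/s.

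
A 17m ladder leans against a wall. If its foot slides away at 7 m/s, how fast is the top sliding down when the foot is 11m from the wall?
11√42/12 ≈ 5.941 m/s

x² + y² = 17²
2x·dx/dt + 2y·dy/dt = 0
dy/dt = -x/y · dx/dt = -11/(2√42) · 7 = -11√42/12 m/s
The top is descending at 11√42/12 ≈ 5.941 m/s.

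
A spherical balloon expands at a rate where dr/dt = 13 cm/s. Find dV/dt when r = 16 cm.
13312π cm³/s

V = (4/3)πr³
dV/dt = dV/dr · dr/dt = 4πr² · 13
At r = 16: dV/dt = 13312π cm³/s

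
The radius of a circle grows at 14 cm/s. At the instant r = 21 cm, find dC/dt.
28π cm/s

C = 2πr
dC/dt = 2π · dr/dt = 2π · 14 = 28π cm/s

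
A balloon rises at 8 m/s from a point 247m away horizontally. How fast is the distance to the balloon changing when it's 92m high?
736√69473/69473 ≈ 2.792 m/s

z² = 247² + y²
z = √(247² + 92²) = √69473
dz/dt = y/z · dy/dt = 92/√69473 · 8 = 736√69473/69473 ≈ 2.792 m/s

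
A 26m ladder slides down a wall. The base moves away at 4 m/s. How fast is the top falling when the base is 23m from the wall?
92√3/21 ≈ 7.588 m/s

x² + y² = 26²
2x·dx/dt + 2y·dy/dt = 0
dy/dt = -x/y · dx/dt = -23/(7√3) · 4 = -92√3/21 m/s
The top is descending at 92√3/21 ≈ 7.588 m/s.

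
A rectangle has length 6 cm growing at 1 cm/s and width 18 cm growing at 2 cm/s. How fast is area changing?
30 cm²/s

A = lw
dA/dt = w·dl/dt + l·dw/dt = 18·1 + 6·2 = 30 cm²/s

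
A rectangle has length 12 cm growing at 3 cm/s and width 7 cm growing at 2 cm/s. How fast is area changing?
45 cm²/s

A = lw
dA/dt = w·dl/dt + l·dw/dt = 7·3 + 12·2 = 45 cm²/s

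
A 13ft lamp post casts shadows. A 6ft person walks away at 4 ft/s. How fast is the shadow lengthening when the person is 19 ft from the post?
24/7 ft/s

By similar triangles: 13/(x+s) = 6/s
Solving: s = 6x/7
ds/dt = 6/7 · dx/dt = 6/7 · 4 = 24/7 ft/s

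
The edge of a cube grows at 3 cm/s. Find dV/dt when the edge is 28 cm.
7056 cm³/s

V = s³
dV/dt = 3s² · ds/dt = 3·28²·3 = 7056 cm³/s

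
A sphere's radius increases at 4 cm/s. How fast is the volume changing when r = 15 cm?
3600π cm³/s

V = (4/3)πr³
dV/dt = dV/dr · dr/dt = 4πr² · 4
At r = 15: dV/dt = 3600π cm³/s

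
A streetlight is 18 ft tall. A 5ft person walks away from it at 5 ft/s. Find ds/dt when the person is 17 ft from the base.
25/13 ft/s

By similar triangles: 18/(x+s) = 5/s
Solving: s = 5x/13
ds/dt = 5/13 · dx/dt = 5/13 · 5 = 25/13 ft/s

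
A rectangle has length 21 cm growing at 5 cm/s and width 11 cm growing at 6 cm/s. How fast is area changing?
181 cm²/s

A = lw
dA/dt = w·dl/dt + l·dw/dt = 11·5 + 21·6 = 181 cm²/s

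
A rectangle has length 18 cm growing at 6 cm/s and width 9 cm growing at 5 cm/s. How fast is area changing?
144 cm²/s

A = lw
dA/dt = w·dl/dt + l·dw/dt = 9·6 + 18·5 = 144 cm²/s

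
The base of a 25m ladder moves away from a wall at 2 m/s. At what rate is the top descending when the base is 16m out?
32√41/123 ≈ 1.666 m/s

x² + y² = 25²
2x·dx/dt + 2y·dy/dt = 0
dy/dt = -x/y · dx/dt = -16/(3√41) · 2 = -32√41/123 m/s
The top is descending at 32√41/123 ≈ 1.666 m/s.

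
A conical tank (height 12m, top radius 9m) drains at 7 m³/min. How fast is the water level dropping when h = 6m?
28/(81π) ≈ 0.11 m/min

r/h = 9/12, so r = (3/4)h
V = (1/3)πr²h = (1/3)π((3/4)h)²h = (3/16)πh³
dV/dh = (9/16)πh²
dh/dt = (dV/dt)/(dV/dh) = -7/((9/16)π·6²) = -28/(81π) m/min
The level is dropping at 28/(81π) ≈ 0.11 m/min.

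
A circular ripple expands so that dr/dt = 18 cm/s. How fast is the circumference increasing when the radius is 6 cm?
36π cm/s

C = 2πr
dC/dt = 2π · dr/dt = 2π · 18 = 36π cm/s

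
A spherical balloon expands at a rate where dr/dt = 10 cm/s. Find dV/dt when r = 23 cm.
21160π cm³/s

V = (4/3)πr³
dV/dt = dV/dr · dr/dt = 4πr² · 10
At r = 23: dV/dt = 21160π cm³/s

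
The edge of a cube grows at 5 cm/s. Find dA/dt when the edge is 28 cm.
1680 cm²/s

A = 6s²
dA/dt = 12s · ds/dt = 12·28·5 = 1680 cm²/s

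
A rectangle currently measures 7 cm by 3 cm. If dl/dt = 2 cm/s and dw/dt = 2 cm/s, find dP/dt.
8 cm/s

P = 2(l + w)
dP/dt = 2(dl/dt + dw/dt) = 2(2 + 2) = 8 cm/s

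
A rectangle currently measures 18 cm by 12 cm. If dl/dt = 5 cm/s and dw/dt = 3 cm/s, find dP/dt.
16 cm/s

P = 2(l + w)
dP/dt = 2(dl/dt + dw/dt) = 2(5 + 3) = 16 cm/s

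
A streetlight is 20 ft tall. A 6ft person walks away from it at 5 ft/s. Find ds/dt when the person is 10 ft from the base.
15/7 ft/s

By similar triangles: 20/(x+s) = 6/s
Solving: s = 6x/14
ds/dt = 6/14 · dx/dt = 3/7 · 5 = 15/7 ft/s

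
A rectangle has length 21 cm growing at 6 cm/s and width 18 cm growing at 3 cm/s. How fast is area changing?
171 cm²/s

A = lw
dA/dt = w·dl/dt + l·dw/dt = 18·6 + 21·3 = 171 cm²/s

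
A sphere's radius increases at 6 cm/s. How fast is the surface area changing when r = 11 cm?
528π cm²/s

S = 4πr²
dS/dt = dS/dr · dr/dt = 8πr · 6
At r = 11: dS/dt = 528π cm²/s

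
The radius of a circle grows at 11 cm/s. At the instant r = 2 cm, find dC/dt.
22π cm/s

C = 2πr
dC/dt = 2π · dr/dt = 2π · 11 = 22π cm/s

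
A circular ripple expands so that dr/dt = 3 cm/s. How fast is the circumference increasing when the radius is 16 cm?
6π cm/s

C = 2πr
dC/dt = 2π · dr/dt = 2π · 3 = 6π cm/s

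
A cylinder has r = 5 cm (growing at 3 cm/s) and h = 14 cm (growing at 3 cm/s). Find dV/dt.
495π cm³/s

V = πr²h
dV/dt = 2πrh·dr/dt + πr²·dh/dt
= 2π(5)(14)(3) + π(5)²(3)
= 495π cm³/s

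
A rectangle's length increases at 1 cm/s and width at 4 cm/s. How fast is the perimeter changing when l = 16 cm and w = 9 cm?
10 cm/s

P = 2(l + w)
dP/dt = 2(dl/dt + dw/dt) = 2(1 + 4) = 10 cm/s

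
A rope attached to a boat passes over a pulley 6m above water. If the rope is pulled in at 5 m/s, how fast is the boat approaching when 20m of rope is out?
50√91/91 ≈ 5.241 m/s

rope² = x² + 6²
x = √(20² - 6²) = 2√91
dx/dt = (rope/x) · d(rope)/dt = (20/(2√91)) · (-5) = -50√91/91 m/s
The boat approaches at 50√91/91 ≈ 5.241 m/s.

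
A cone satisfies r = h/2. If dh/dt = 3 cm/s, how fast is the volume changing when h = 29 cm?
2523π/4 cm³/s

V = (1/3)π(h/2)²h = πh³/12
dV/dt = πh²/4 · 3
At h = 29: dV/dt = 2523π/4 cm³/s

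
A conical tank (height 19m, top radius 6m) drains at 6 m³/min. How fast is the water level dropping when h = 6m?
361/(216π) ≈ 0.532 m/min

r/h = 6/19, so r = (6/19)h
V = (1/3)πr²h = (1/3)π((6/19)h)²h = (12/361)πh³
dV/dh = (36/361)πh²
dh/dt = (dV/dt)/(dV/dh) = -6/((36/361)π·6²) = -361/(216π) m/min
The level is dropping at 361/(216π) ≈ 0.532 m/min.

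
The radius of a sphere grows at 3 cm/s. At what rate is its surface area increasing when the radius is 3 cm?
72π cm²/s

S = 4πr²
dS/dt = dS/dr · dr/dt = 8πr · 3
At r = 3: dS/dt = 72π cm²/s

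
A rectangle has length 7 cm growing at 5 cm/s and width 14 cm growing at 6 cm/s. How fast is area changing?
112 cm²/s

A = lw
dA/dt = w·dl/dt + l·dw/dt = 14·5 + 7·6 = 112 cm²/s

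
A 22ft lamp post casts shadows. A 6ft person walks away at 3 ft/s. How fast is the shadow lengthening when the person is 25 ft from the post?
9/8 ft/s

By similar triangles: 22/(x+s) = 6/s
Solving: s = 6x/16
ds/dt = 6/16 · dx/dt = 3/8 · 3 = 9/8 ft/s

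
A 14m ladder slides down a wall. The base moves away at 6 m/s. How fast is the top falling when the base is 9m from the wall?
54√115/115 ≈ 5.036 m/s

x² + y² = 14²
2x·dx/dt + 2y·dy/dt = 0
dy/dt = -x/y · dx/dt = -9/√115 · 6 = -54√115/115 m/s
The top is descending at 54√115/115 ≈ 5.036 m/s.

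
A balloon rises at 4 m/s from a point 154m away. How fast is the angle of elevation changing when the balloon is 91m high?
0.019252 rad/s

tan(θ) = y/154
sec²(θ) · dθ/dt = (1/154) · dy/dt
dθ/dt = cos²(θ)/154 · 4 = 154/(154² + 91²) · 4
dθ/dt = 0.019252 rad/s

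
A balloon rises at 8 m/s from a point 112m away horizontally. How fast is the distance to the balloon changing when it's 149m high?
1192√34745/34745 ≈ 6.395 m/s

z² = 112² + y²
z = √(112² + 149²) = √34745
dz/dt = y/z · dy/dt = 149/√34745 · 8 = 1192√34745/34745 ≈ 6.395 m/s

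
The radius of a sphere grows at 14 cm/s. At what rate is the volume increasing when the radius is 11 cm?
6776π cm³/s

V = (4/3)πr³
dV/dt = dV/dr · dr/dt = 4πr² · 14
At r = 11: dV/dt = 6776π cm³/s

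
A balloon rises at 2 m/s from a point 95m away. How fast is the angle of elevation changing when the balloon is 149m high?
0.006085 rad/s

tan(θ) = y/95
sec²(θ) · dθ/dt = (1/95) · dy/dt
dθ/dt = cos²(θ)/95 · 2 = 95/(95² + 149²) · 2
dθ/dt = 0.006085 rad/s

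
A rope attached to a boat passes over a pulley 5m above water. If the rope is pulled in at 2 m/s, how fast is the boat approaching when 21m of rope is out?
21√26/52 ≈ 2.059 m/s

rope² = x² + 5²
x = √(21² - 5²) = 4√26
dx/dt = (rope/x) · d(rope)/dt = (21/(4√26)) · (-2) = -21√26/52 m/s
The boat approaches at 21√26/52 ≈ 2.059 m/s.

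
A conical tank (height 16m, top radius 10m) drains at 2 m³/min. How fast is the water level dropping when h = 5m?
128/(625π) ≈ 0.06519 m/min

r/h = 10/16, so r = (5/8)h
V = (1/3)πr²h = (1/3)π((5/8)h)²h = (25/192)πh³
dV/dh = (25/64)πh²
dh/dt = (dV/dt)/(dV/dh) = -2/((25/64)π·5²) = -128/(625π) m/min
The level is dropping at 128/(625π) ≈ 0.06519 m/min.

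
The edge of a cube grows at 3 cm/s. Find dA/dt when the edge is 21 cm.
756 cm²/s

A = 6s²
dA/dt = 12s · ds/dt = 12·21·3 = 756 cm²/s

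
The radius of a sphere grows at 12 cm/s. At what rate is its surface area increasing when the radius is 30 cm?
2880π cm²/s

S = 4πr²
dS/dt = dS/dr · dr/dt = 8πr · 12
At r = 30: dS/dt = 2880π cm²/s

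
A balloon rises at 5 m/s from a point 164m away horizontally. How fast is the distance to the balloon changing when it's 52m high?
13√74/74 ≈ 1.511 m/s

z² = 164² + y²
z = √(164² + 52²) = 20√74
dz/dt = y/z · dy/dt = 52/(20√74) · 5 = 13√74/74 ≈ 1.511 m/s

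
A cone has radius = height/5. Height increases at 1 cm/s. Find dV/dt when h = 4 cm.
16π/25 cm³/s

V = (1/3)π(h/5)²h = πh³/75
dV/dt = πh²/25 · 1
At h = 4: dV/dt = 16π/25 cm³/s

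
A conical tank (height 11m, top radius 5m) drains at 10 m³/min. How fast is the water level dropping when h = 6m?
121/(90π) ≈ 0.4279 m/min

r/h = 5/11, so r = (5/11)h
V = (1/3)πr²h = (1/3)π((5/11)h)²h = (25/363)πh³
dV/dh = (25/121)πh²
dh/dt = (dV/dt)/(dV/dh) = -10/((25/121)π·6²) = -121/(90π) m/min
The level is dropping at 121/(90π) ≈ 0.4279 m/min.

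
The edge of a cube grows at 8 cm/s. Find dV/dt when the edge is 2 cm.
96 cm³/s

V = s³
dV/dt = 3s² · ds/dt = 3·2²·8 = 96 cm³/s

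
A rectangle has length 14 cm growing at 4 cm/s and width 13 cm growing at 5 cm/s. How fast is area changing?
122 cm²/s

A = lw
dA/dt = w·dl/dt + l·dw/dt = 13·4 + 14·5 = 122 cm²/s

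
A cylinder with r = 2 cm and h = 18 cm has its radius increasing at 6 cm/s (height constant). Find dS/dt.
264π cm²/s

S = 2πrh + 2πr² (lateral + bases)
dS/dt = (2πh + 4πr)·dr/dt = (2π·18 + 4π·2)·6
= 264π cm²/s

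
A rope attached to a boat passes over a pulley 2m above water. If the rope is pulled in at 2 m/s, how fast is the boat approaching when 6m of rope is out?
3√2/2 ≈ 2.121 m/s

rope² = x² + 2²
x = √(6² - 2²) = 4√2
dx/dt = (rope/x) · d(rope)/dt = (6/(4√2)) · (-2) = -3√2/2 m/s
The boat approaches at 3√2/2 ≈ 2.121 m/s.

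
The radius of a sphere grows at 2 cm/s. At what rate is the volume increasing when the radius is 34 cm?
9248π cm³/s

V = (4/3)πr³
dV/dt = dV/dr · dr/dt = 4πr² · 2
At r = 34: dV/dt = 9248π cm³/s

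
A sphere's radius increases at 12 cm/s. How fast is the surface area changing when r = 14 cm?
1344π cm²/s

S = 4πr²
dS/dt = dS/dr · dr/dt = 8πr · 12
At r = 14: dS/dt = 1344π cm²/s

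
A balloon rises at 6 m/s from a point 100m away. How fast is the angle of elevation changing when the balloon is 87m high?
0.034151 rad/s

tan(θ) = y/100
sec²(θ) · dθ/dt = (1/100) · dy/dt
dθ/dt = cos²(θ)/100 · 6 = 100/(100² + 87²) · 6
dθ/dt = 0.034151 rad/s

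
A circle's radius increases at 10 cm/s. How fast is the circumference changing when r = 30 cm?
20π cm/s

C = 2πr
dC/dt = 2π · dr/dt = 2π · 10 = 20π cm/s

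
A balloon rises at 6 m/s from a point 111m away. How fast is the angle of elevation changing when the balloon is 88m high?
0.033192 rad/s

tan(θ) = y/111
sec²(θ) · dθ/dt = (1/111) · dy/dt
dθ/dt = cos²(θ)/111 · 6 = 111/(111² + 88²) · 6
dθ/dt = 0.033192 rad/s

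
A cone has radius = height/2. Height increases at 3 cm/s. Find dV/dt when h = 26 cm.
507π cm³/s

V = (1/3)π(h/2)²h = πh³/12
dV/dt = πh²/4 · 3
At h = 26: dV/dt = 507π cm³/s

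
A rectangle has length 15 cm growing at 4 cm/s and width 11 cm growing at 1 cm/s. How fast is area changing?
59 cm²/s

A = lw
dA/dt = w·dl/dt + l·dw/dt = 11·4 + 15·1 = 59 cm²/s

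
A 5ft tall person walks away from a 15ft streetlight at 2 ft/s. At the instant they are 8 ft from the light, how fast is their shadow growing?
1 ft/s

By similar triangles: 15/(x+s) = 5/s
Solving: s = 5x/10
ds/dt = 5/10 · dx/dt = 1/2 · 2 = 1 ft/s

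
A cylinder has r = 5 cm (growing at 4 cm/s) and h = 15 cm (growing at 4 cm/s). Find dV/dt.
700π cm³/s

V = πr²h
dV/dt = 2πrh·dr/dt + πr²·dh/dt
= 2π(5)(15)(4) + π(5)²(4)
= 700π cm³/s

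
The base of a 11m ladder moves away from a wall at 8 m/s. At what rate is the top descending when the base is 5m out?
5√6/3 ≈ 4.082 m/s

x² + y² = 11²
2x·dx/dt + 2y·dy/dt = 0
dy/dt = -x/y · dx/dt = -5/(4√6) · 8 = -5√6/3 m/s
The top is descending at 5√6/3 ≈ 4.082 m/s.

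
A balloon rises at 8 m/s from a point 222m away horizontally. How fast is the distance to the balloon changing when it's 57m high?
152√5837/5837 ≈ 1.99 m/s

z² = 222² + y²
z = √(222² + 57²) = 3√5837
dz/dt = y/z · dy/dt = 57/(3√5837) · 8 = 152√5837/5837 ≈ 1.99 m/s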